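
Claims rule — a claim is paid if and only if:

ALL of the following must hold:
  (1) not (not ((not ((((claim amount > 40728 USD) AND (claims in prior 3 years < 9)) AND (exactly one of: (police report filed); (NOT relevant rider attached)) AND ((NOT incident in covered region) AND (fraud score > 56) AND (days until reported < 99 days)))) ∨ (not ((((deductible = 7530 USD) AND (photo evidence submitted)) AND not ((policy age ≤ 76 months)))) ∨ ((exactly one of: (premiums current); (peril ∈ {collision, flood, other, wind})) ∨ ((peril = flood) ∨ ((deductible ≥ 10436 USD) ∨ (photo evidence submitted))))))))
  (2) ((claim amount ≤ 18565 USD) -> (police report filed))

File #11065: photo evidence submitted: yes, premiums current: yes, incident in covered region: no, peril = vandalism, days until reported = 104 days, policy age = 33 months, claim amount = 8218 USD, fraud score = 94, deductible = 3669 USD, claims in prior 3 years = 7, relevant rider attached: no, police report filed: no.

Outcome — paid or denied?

Atomic conditions:
  claim amount > 40728 USD: 8218 > 40728 is false
  claims in prior 3 years < 9: 7 < 9 is true
  police report filed: no → false
  NOT relevant rider attached: no → true
  NOT incident in covered region: no → true
  fraud score > 56: 94 > 56 is true
  days until reported < 99 days: 104 < 99 is false
  deductible = 7530 USD: 3669 == 7530 is false
  photo evidence submitted: yes → true
  policy age ≤ 76 months: 33 ≤ 76 is true
  premiums current: yes → true
  peril ∈ {collision, flood, other, wind}: vandalism is not in the set → false
  peril = flood: vandalism == flood is false
  deductible ≥ 10436 USD: 3669 ≥ 10436 is false
  claim amount ≤ 18565 USD: 8218 ≤ 18565 is true
Combine:
[1.1.1.1.1.1] false AND true = false
[1.1.1.1.1.2] exactly-one(false, true) = true
[1.1.1.1.1.3] true AND true AND false = false
[1.1.1.1.1] false AND true AND false = false
[1.1.1.1] NOT false = true
[1.1.1.2.1.1.1] false AND true = false
[1.1.1.2.1.1.2] NOT true = false
[1.1.1.2.1.1] false AND false = false
[1.1.1.2.1] NOT false = true
[1.1.1.2.2.1] exactly-one(true, false) = true
[1.1.1.2.2.2.2] false OR true = true
[1.1.1.2.2.2] false OR true = true
[1.1.1.2.2] true OR true = true
[1.1.1.2] true OR true = true
[1.1.1] true OR true = true
[1.1] NOT true = false
[1] NOT false = true
[2] true → false = false
[root] true AND false = false
Overall: false → denied

Denied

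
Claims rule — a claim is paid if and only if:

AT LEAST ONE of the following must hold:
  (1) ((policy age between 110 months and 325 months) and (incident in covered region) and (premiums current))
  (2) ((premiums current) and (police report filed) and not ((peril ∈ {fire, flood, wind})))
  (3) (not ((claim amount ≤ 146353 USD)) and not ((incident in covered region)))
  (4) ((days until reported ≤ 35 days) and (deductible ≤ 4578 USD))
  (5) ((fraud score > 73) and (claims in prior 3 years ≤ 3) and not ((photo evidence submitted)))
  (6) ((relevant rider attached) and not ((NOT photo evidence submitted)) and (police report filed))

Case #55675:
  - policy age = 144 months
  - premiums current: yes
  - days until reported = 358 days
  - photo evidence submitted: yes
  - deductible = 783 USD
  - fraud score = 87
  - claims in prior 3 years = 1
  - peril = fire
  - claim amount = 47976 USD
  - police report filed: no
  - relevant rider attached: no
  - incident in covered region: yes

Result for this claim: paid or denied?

Paid

Atomic conditions:
  policy age between 110 months and 325 months: 144 in [110, 325] is true
  incident in covered region: yes → true
  premiums current: yes → true
  police report filed: no → false
  peril ∈ {fire, flood, wind}: fire is in the set → true
  claim amount ≤ 146353 USD: 47976 ≤ 146353 is true
  days until reported ≤ 35 days: 358 ≤ 35 is false
  deductible ≤ 4578 USD: 783 ≤ 4578 is true
  fraud score > 73: 87 > 73 is true
  claims in prior 3 years ≤ 3: 1 ≤ 3 is true
  photo evidence submitted: yes → true
  relevant rider attached: no → false
  NOT photo evidence submitted: yes → false
Combine:
[1] true AND true AND true = true
[2.3] NOT true = false
[2] true AND false AND false = false
[3.1] NOT true = false
[3.2] NOT true = false
[3] false AND false = false
[4] false AND true = false
[5.3] NOT true = false
[5] true AND true AND false = false
[6.2] NOT false = true
[6] false AND true AND false = false
[root] true OR false OR false OR false OR false OR false = true
Overall: true → paid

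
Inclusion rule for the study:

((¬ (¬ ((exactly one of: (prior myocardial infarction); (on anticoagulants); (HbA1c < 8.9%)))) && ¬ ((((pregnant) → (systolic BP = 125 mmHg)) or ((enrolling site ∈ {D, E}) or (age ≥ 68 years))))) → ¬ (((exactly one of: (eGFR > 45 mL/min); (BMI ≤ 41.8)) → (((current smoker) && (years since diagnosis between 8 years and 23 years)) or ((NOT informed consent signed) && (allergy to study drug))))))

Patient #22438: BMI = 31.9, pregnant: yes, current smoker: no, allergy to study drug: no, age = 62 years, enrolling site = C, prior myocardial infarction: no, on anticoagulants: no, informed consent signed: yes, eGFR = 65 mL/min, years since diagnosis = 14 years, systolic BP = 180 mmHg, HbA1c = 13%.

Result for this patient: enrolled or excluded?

Atomic conditions:
  prior myocardial infarction: no → false
  on anticoagulants: no → false
  HbA1c < 8.9%: 13 < 8.9 is false
  pregnant: yes → true
  systolic BP = 125 mmHg: 180 == 125 is false
  enrolling site ∈ {D, E}: C is not in the set → false
  age ≥ 68 years: 62 ≥ 68 is false
  eGFR > 45 mL/min: 65 > 45 is true
  BMI ≤ 41.8: 31.9 ≤ 41.8 is true
  current smoker: no → false
  years since diagnosis between 8 years and 23 years: 14 in [8, 23] is true
  NOT informed consent signed: yes → false
  allergy to study drug: no → false
Combine:
[1.1.1.1] exactly-one(false, false, false) = false
[1.1.1] NOT false = true
[1.1] NOT true = false
[1.2.1.1] true → false = false
[1.2.1.2] false OR false = false
[1.2.1] false OR false = false
[1.2] NOT false = true
[1] false AND true = false
[2.1.1] exactly-one(true, true) = false
[2.1.2.1] false AND true = false
[2.1.2.2] false AND false = false
[2.1.2] false OR false = false
[2.1] false → false (antecedent false ⇒ implication holds) = true
[2] NOT true = false
[root] false → false (antecedent false ⇒ implication holds) = true
Overall: true → enrolled

Enrolled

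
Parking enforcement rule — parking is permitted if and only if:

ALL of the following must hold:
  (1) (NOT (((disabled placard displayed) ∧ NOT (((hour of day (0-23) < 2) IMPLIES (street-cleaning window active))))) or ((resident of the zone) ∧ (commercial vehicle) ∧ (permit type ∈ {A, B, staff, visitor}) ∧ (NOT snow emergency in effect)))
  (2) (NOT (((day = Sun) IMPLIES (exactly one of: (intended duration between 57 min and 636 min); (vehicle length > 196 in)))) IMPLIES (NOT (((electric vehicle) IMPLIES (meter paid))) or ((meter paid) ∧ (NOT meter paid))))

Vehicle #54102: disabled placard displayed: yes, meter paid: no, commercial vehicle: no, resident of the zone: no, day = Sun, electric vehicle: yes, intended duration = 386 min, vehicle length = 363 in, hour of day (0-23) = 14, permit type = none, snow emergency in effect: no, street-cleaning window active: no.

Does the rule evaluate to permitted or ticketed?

Atomic conditions:
  disabled placard displayed: yes → true
  hour of day (0-23) < 2: 14 < 2 is false
  street-cleaning window active: no → false
  resident of the zone: no → false
  commercial vehicle: no → false
  permit type ∈ {A, B, staff, visitor}: none is not in the set → false
  NOT snow emergency in effect: no → true
  day = Sun: Sun == Sun is true
  intended duration between 57 min and 636 min: 386 in [57, 636] is true
  vehicle length > 196 in: 363 > 196 is true
  electric vehicle: yes → true
  meter paid: no → false
  NOT meter paid: no → true
Combine:
[1.1.1.2.1] false → false (antecedent false ⇒ implication holds) = true
[1.1.1.2] NOT true = false
[1.1.1] true AND false = false
[1.1] NOT false = true
[1.2] false AND false AND false AND true = false
[1] true OR false = true
[2.1.1.2] exactly-one(true, true) = false
[2.1.1] true → false = false
[2.1] NOT false = true
[2.2.1.1] true → false = false
[2.2.1] NOT false = true
[2.2.2] false AND true = false
[2.2] true OR false = true
[2] true → true = true
[root] true AND true = true
Overall: true → permitted

Permitted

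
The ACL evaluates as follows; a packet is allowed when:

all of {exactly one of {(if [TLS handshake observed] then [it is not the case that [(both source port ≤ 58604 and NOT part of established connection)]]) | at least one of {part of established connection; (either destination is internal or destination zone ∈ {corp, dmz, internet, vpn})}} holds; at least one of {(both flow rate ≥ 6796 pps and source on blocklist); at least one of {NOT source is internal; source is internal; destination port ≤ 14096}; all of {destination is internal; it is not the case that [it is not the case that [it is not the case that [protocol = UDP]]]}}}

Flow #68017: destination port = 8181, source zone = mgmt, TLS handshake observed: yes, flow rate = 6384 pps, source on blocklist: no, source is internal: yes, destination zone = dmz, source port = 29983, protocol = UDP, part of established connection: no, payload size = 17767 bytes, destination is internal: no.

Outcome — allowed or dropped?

Allowed

Atomic conditions:
  TLS handshake observed: yes → true
  source port ≤ 58604: 29983 ≤ 58604 is true
  NOT part of established connection: no → true
  part of established connection: no → false
  destination is internal: no → false
  destination zone ∈ {corp, dmz, internet, vpn}: dmz is in the set → true
  flow rate ≥ 6796 pps: 6384 ≥ 6796 is false
  source on blocklist: no → false
  NOT source is internal: yes → false
  source is internal: yes → true
  destination port ≤ 14096: 8181 ≤ 14096 is true
  protocol = UDP: UDP == UDP is true
Combine:
[1.1.2.1] true AND true = true
[1.1.2] NOT true = false
[1.1] true → false = false
[1.2.2] false OR true = true
[1.2] false OR true = true
[1] exactly-one(false, true) = true
[2.1] false AND false = false
[2.2] false OR true OR true = true
[2.3.2.1.1] NOT true = false
[2.3.2.1] NOT false = true
[2.3.2] NOT true = false
[2.3] false AND false = false
[2] false OR true OR false = true
[root] true AND true = true
Overall: true → allowed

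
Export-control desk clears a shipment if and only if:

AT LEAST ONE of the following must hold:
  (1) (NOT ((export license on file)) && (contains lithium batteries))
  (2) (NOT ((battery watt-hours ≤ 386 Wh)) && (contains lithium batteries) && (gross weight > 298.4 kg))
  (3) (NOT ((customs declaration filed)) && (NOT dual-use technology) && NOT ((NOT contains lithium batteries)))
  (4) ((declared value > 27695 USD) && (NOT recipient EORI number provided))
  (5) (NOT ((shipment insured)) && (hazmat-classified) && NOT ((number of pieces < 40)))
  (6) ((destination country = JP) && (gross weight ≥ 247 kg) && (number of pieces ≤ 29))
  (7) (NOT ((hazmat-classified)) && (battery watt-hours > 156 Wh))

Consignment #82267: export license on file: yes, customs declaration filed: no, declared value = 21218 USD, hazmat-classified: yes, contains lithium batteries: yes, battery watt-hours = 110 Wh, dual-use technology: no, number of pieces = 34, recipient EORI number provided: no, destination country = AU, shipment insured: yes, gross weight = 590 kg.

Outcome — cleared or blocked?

Atomic conditions:
  export license on file: yes → true
  contains lithium batteries: yes → true
  battery watt-hours ≤ 386 Wh: 110 ≤ 386 is true
  gross weight > 298.4 kg: 590 > 298.4 is true
  customs declaration filed: no → false
  NOT dual-use technology: no → true
  NOT contains lithium batteries: yes → false
  declared value > 27695 USD: 21218 > 27695 is false
  NOT recipient EORI number provided: no → true
  shipment insured: yes → true
  hazmat-classified: yes → true
  number of pieces < 40: 34 < 40 is true
  destination country = JP: AU == JP is false
  gross weight ≥ 247 kg: 590 ≥ 247 is true
  number of pieces ≤ 29: 34 ≤ 29 is false
  battery watt-hours > 156 Wh: 110 > 156 is false
Combine:
[1.1] NOT true = false
[1] false AND true = false
[2.1] NOT true = false
[2] false AND true AND true = false
[3.1] NOT false = true
[3.3] NOT false = true
[3] true AND true AND true = true
[4] false AND true = false
[5.1] NOT true = false
[5.3] NOT true = false
[5] false AND true AND false = false
[6] false AND true AND false = false
[7.1] NOT true = false
[7] false AND false = false
[root] false OR false OR true OR false OR false OR false OR false = true
Overall: true → cleared

Cleared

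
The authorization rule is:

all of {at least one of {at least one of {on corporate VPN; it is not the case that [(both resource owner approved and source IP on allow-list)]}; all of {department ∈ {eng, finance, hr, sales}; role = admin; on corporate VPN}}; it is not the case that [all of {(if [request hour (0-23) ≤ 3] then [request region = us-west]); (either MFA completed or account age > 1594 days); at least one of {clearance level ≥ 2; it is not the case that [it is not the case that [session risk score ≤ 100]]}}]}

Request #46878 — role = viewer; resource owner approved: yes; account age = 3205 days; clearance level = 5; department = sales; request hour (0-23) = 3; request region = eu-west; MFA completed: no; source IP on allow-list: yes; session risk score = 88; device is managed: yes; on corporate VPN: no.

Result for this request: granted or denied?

Denied

Atomic conditions:
  on corporate VPN: no → false
  resource owner approved: yes → true
  source IP on allow-list: yes → true
  department ∈ {eng, finance, hr, sales}: sales is in the set → true
  role = admin: viewer == admin is false
  request hour (0-23) ≤ 3: 3 ≤ 3 is true
  request region = us-west: eu-west == us-west is false
  MFA completed: no → false
  account age > 1594 days: 3205 > 1594 is true
  clearance level ≥ 2: 5 ≥ 2 is true
  session risk score ≤ 100: 88 ≤ 100 is true
Combine:
[1.1.2.1] true AND true = true
[1.1.2] NOT true = false
[1.1] false OR false = false
[1.2] true AND false AND false = false
[1] false OR false = false
[2.1.1] true → false = false
[2.1.2] false OR true = true
[2.1.3.2.1] NOT true = false
[2.1.3.2] NOT false = true
[2.1.3] true OR true = true
[2.1] false AND true AND true = false
[2] NOT false = true
[root] false AND true = false
Overall: false → denied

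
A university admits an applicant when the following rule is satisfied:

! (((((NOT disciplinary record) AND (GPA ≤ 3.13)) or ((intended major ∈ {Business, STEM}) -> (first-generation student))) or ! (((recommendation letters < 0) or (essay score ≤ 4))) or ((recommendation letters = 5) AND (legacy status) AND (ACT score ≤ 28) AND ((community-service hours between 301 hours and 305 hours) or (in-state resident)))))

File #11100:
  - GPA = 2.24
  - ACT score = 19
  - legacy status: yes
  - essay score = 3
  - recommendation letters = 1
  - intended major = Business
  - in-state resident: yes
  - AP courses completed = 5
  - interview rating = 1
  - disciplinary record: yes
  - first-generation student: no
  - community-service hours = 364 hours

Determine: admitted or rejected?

Admitted

Atomic conditions:
  NOT disciplinary record: yes → false
  GPA ≤ 3.13: 2.24 ≤ 3.13 is true
  intended major ∈ {Business, STEM}: Business is in the set → true
  first-generation student: no → false
  recommendation letters < 0: 1 < 0 is false
  essay score ≤ 4: 3 ≤ 4 is true
  recommendation letters = 5: 1 == 5 is false
  legacy status: yes → true
  ACT score ≤ 28: 19 ≤ 28 is true
  community-service hours between 301 hours and 305 hours: 364 in [301, 305] is false
  in-state resident: yes → true
Combine:
[1.1.1] false AND true = false
[1.1.2] true → false = false
[1.1] false OR false = false
[1.2.1] false OR true = true
[1.2] NOT true = false
[1.3.4] false OR true = true
[1.3] false AND true AND true AND true = false
[1] false OR false OR false = false
[root] NOT false = true
Overall: true → admitted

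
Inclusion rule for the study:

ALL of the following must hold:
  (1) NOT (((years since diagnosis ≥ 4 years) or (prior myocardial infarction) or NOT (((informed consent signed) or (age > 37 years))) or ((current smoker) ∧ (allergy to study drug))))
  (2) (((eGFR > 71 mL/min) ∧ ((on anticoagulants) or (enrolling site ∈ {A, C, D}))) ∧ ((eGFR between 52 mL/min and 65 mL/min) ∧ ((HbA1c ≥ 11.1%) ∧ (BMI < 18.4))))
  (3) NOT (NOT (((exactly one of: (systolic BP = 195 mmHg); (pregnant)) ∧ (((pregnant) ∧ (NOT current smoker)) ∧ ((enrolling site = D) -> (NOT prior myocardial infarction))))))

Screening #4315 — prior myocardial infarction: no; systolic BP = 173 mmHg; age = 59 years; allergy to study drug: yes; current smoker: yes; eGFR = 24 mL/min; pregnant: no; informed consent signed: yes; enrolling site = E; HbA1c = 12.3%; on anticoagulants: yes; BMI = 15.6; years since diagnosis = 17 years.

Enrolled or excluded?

Excluded

Atomic conditions:
  years since diagnosis ≥ 4 years: 17 ≥ 4 is true
  prior myocardial infarction: no → false
  informed consent signed: yes → true
  age > 37 years: 59 > 37 is true
  current smoker: yes → true
  allergy to study drug: yes → true
  eGFR > 71 mL/min: 24 > 71 is false
  on anticoagulants: yes → true
  enrolling site ∈ {A, C, D}: E is not in the set → false
  eGFR between 52 mL/min and 65 mL/min: 24 in [52, 65] is false
  HbA1c ≥ 11.1%: 12.3 ≥ 11.1 is true
  BMI < 18.4: 15.6 < 18.4 is true
  systolic BP = 195 mmHg: 173 == 195 is false
  pregnant: no → false
  NOT current smoker: yes → false
  enrolling site = D: E == D is false
  NOT prior myocardial infarction: no → true
Combine:
[1.1.3.1] true OR true = true
[1.1.3] NOT true = false
[1.1.4] true AND true = true
[1.1] true OR false OR false OR true = true
[1] NOT true = false
[2.1.2] true OR false = true
[2.1] false AND true = false
[2.2.2] true AND true = true
[2.2] false AND true = false
[2] false AND false = false
[3.1.1.1] exactly-one(false, false) = false
[3.1.1.2.1] false AND false = false
[3.1.1.2.2] false → true (antecedent false ⇒ implication holds) = true
[3.1.1.2] false AND true = false
[3.1.1] false AND false = false
[3.1] NOT false = true
[3] NOT true = false
[root] false AND false AND false = false
Overall: false → excluded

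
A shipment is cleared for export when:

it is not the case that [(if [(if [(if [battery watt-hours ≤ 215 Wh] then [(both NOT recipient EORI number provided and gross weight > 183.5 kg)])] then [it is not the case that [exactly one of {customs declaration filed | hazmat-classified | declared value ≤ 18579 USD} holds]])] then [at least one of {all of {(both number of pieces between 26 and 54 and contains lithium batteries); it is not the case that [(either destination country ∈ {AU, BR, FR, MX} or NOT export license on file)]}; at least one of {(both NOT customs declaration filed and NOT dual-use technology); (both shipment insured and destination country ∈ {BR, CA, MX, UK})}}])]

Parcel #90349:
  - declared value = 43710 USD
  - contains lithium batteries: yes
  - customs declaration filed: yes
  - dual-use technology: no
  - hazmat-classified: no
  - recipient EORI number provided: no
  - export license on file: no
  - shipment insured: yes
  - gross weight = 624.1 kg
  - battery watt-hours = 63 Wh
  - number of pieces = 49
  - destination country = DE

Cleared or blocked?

Blocked

Atomic conditions:
  battery watt-hours ≤ 215 Wh: 63 ≤ 215 is true
  NOT recipient EORI number provided: no → true
  gross weight > 183.5 kg: 624.1 > 183.5 is true
  customs declaration filed: yes → true
  hazmat-classified: no → false
  declared value ≤ 18579 USD: 43710 ≤ 18579 is false
  number of pieces between 26 and 54: 49 in [26, 54] is true
  contains lithium batteries: yes → true
  destination country ∈ {AU, BR, FR, MX}: DE is not in the set → false
  NOT export license on file: no → true
  NOT customs declaration filed: yes → false
  NOT dual-use technology: no → true
  shipment insured: yes → true
  destination country ∈ {BR, CA, MX, UK}: DE is not in the set → false
Combine:
[1.1.1.2] true AND true = true
[1.1.1] true → true = true
[1.1.2.1] exactly-one(true, false, false) = true
[1.1.2] NOT true = false
[1.1] true → false = false
[1.2.1.1] true AND true = true
[1.2.1.2.1] false OR true = true
[1.2.1.2] NOT true = false
[1.2.1] true AND false = false
[1.2.2.1] false AND true = false
[1.2.2.2] true AND false = false
[1.2.2] false OR false = false
[1.2] false OR false = false
[1] false → false (antecedent false ⇒ implication holds) = true
[root] NOT true = false
Overall: false → blocked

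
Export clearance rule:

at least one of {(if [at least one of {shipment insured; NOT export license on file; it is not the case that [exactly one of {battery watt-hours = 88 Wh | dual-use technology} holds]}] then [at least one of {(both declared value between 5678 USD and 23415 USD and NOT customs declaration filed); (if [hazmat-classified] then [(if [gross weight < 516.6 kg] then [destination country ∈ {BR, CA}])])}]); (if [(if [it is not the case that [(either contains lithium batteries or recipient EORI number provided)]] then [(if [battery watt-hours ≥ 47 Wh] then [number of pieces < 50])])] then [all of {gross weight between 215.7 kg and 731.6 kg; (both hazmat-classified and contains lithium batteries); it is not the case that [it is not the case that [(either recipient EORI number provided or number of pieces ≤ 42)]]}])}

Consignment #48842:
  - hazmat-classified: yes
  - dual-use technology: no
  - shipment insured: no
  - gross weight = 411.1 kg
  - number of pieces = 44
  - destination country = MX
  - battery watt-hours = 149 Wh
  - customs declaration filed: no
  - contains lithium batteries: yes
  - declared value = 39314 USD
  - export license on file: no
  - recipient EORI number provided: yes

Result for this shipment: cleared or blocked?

Cleared

Atomic conditions:
  shipment insured: no → false
  NOT export license on file: no → true
  battery watt-hours = 88 Wh: 149 == 88 is false
  dual-use technology: no → false
  declared value between 5678 USD and 23415 USD: 39314 in [5678, 23415] is false
  NOT customs declaration filed: no → true
  hazmat-classified: yes → true
  gross weight < 516.6 kg: 411.1 < 516.6 is true
  destination country ∈ {BR, CA}: MX is not in the set → false
  contains lithium batteries: yes → true
  recipient EORI number provided: yes → true
  battery watt-hours ≥ 47 Wh: 149 ≥ 47 is true
  number of pieces < 50: 44 < 50 is true
  gross weight between 215.7 kg and 731.6 kg: 411.1 in [215.7, 731.6] is true
  number of pieces ≤ 42: 44 ≤ 42 is false
Combine:
[1.1.3.1] exactly-one(false, false) = false
[1.1.3] NOT false = true
[1.1] false OR true OR true = true
[1.2.1] false AND true = false
[1.2.2.2] true → false = false
[1.2.2] true → false = false
[1.2] false OR false = false
[1] true → false = false
[2.1.1.1] true OR true = true
[2.1.1] NOT true = false
[2.1.2] true → true = true
[2.1] false → true (antecedent false ⇒ implication holds) = true
[2.2.2] true AND true = true
[2.2.3.1.1] true OR false = true
[2.2.3.1] NOT true = false
[2.2.3] NOT false = true
[2.2] true AND true AND true = true
[2] true → true = true
[root] false OR true = true
Overall: true → cleared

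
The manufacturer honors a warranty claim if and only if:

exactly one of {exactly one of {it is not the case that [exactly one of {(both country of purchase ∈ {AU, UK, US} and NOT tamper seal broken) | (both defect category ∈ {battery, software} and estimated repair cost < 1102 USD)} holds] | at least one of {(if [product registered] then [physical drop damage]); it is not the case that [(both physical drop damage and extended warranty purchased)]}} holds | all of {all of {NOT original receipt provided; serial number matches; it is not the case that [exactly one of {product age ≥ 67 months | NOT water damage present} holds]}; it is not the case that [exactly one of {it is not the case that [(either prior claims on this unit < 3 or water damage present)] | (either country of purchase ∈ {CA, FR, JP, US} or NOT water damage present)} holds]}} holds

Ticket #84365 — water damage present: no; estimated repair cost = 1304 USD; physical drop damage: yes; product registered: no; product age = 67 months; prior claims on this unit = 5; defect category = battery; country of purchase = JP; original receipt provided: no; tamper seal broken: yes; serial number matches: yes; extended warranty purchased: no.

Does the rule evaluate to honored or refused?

Atomic conditions:
  country of purchase ∈ {AU, UK, US}: JP is not in the set → false
  NOT tamper seal broken: yes → false
  defect category ∈ {battery, software}: battery is in the set → true
  estimated repair cost < 1102 USD: 1304 < 1102 is false
  product registered: no → false
  physical drop damage: yes → true
  extended warranty purchased: no → false
  NOT original receipt provided: no → true
  serial number matches: yes → true
  product age ≥ 67 months: 67 ≥ 67 is true
  NOT water damage present: no → true
  prior claims on this unit < 3: 5 < 3 is false
  water damage present: no → false
  country of purchase ∈ {CA, FR, JP, US}: JP is in the set → true
Combine:
[1.1.1.1] false AND false = false
[1.1.1.2] true AND false = false
[1.1.1] exactly-one(false, false) = false
[1.1] NOT false = true
[1.2.1] false → true (antecedent false ⇒ implication holds) = true
[1.2.2.1] true AND false = false
[1.2.2] NOT false = true
[1.2] true OR true = true
[1] exactly-one(true, true) = false
[2.1.3.1] exactly-one(true, true) = false
[2.1.3] NOT false = true
[2.1] true AND true AND true = true
[2.2.1.1.1] false OR false = false
[2.2.1.1] NOT false = true
[2.2.1.2] true OR true = true
[2.2.1] exactly-one(true, true) = false
[2.2] NOT false = true
[2] true AND true = true
[root] exactly-one(false, true) = true
Overall: true → honored

Honored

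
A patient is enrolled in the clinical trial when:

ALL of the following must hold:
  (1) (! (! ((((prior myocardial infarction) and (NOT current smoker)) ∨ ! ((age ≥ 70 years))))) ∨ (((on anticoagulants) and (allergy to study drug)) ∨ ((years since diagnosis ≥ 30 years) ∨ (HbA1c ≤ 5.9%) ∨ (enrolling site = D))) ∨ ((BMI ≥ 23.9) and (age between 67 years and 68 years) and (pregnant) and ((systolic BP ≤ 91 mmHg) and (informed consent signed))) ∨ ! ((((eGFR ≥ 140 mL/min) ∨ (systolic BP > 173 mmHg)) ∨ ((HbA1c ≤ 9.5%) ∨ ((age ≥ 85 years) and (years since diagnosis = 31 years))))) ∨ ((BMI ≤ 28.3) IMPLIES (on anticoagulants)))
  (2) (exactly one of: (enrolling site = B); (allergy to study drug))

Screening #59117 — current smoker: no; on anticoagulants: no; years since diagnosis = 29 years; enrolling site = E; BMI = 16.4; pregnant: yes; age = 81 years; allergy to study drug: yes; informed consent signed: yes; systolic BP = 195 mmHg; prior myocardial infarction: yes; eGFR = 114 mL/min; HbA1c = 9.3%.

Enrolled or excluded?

Atomic conditions:
  prior myocardial infarction: yes → true
  NOT current smoker: no → true
  age ≥ 70 years: 81 ≥ 70 is true
  on anticoagulants: no → false
  allergy to study drug: yes → true
  years since diagnosis ≥ 30 years: 29 ≥ 30 is false
  HbA1c ≤ 5.9%: 9.3 ≤ 5.9 is false
  enrolling site = D: E == D is false
  BMI ≥ 23.9: 16.4 ≥ 23.9 is false
  age between 67 years and 68 years: 81 in [67, 68] is false
  pregnant: yes → true
  systolic BP ≤ 91 mmHg: 195 ≤ 91 is false
  informed consent signed: yes → true
  eGFR ≥ 140 mL/min: 114 ≥ 140 is false
  systolic BP > 173 mmHg: 195 > 173 is true
  HbA1c ≤ 9.5%: 9.3 ≤ 9.5 is true
  age ≥ 85 years: 81 ≥ 85 is false
  years since diagnosis = 31 years: 29 == 31 is false
  BMI ≤ 28.3: 16.4 ≤ 28.3 is true
  enrolling site = B: E == B is false
Combine:
[1.1.1.1.1] true AND true = true
[1.1.1.1.2] NOT true = false
[1.1.1.1] true OR false = true
[1.1.1] NOT true = false
[1.1] NOT false = true
[1.2.1] false AND true = false
[1.2.2] false OR false OR false = false
[1.2] false OR false = false
[1.3.4] false AND true = false
[1.3] false AND false AND true AND false = false
[1.4.1.1] false OR true = true
[1.4.1.2.2] false AND false = false
[1.4.1.2] true OR false = true
[1.4.1] true OR true = true
[1.4] NOT true = false
[1.5] true → false = false
[1] true OR false OR false OR false OR false = true
[2] exactly-one(false, true) = true
[root] true AND true = true
Overall: true → enrolled

Enrolled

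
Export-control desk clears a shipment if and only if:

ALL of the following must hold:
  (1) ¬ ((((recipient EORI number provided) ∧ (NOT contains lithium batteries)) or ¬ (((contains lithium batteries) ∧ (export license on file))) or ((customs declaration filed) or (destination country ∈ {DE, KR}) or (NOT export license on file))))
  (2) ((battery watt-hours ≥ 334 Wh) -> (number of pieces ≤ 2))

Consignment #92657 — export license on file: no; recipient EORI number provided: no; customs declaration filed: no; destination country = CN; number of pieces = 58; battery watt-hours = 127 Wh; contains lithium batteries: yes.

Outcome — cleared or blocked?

Atomic conditions:
  recipient EORI number provided: no → false
  NOT contains lithium batteries: yes → false
  contains lithium batteries: yes → true
  export license on file: no → false
  customs declaration filed: no → false
  destination country ∈ {DE, KR}: CN is not in the set → false
  NOT export license on file: no → true
  battery watt-hours ≥ 334 Wh: 127 ≥ 334 is false
  number of pieces ≤ 2: 58 ≤ 2 is false
Combine:
[1.1.1] false AND false = false
[1.1.2.1] true AND false = false
[1.1.2] NOT false = true
[1.1.3] false OR false OR true = true
[1.1] false OR true OR true = true
[1] NOT true = false
[2] false → false (antecedent false ⇒ implication holds) = true
[root] false AND true = false
Overall: false → blocked

Blocked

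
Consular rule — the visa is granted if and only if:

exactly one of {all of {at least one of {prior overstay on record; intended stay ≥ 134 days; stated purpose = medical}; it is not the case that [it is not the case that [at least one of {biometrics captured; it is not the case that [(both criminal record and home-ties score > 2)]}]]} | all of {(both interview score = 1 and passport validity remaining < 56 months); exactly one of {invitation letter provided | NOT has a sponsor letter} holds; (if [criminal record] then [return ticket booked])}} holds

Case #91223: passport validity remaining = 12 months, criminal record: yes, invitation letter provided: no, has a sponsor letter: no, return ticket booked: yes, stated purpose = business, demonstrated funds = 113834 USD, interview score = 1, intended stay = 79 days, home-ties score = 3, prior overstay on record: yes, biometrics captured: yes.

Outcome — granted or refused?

Atomic conditions:
  prior overstay on record: yes → true
  intended stay ≥ 134 days: 79 ≥ 134 is false
  stated purpose = medical: business == medical is false
  biometrics captured: yes → true
  criminal record: yes → true
  home-ties score > 2: 3 > 2 is true
  interview score = 1: 1 == 1 is true
  passport validity remaining < 56 months: 12 < 56 is true
  invitation letter provided: no → false
  NOT has a sponsor letter: no → true
  return ticket booked: yes → true
Combine:
[1.1] true OR false OR false = true
[1.2.1.1.2.1] true AND true = true
[1.2.1.1.2] NOT true = false
[1.2.1.1] true OR false = true
[1.2.1] NOT true = false
[1.2] NOT false = true
[1] true AND true = true
[2.1] true AND true = true
[2.2] exactly-one(false, true) = true
[2.3] true → true = true
[2] true AND true AND true = true
[root] exactly-one(true, true) = false
Overall: false → refused

Refused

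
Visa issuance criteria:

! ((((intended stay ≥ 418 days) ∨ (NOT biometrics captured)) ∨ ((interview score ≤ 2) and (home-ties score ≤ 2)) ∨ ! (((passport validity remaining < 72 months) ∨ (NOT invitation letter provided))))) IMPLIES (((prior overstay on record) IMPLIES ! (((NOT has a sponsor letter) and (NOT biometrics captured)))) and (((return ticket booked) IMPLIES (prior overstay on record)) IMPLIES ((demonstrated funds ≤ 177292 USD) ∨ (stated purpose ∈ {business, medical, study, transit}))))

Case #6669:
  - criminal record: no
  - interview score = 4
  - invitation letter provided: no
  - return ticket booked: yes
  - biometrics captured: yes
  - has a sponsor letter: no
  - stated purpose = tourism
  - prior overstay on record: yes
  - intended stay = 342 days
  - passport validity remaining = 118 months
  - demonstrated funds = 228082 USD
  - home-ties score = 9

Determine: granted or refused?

Atomic conditions:
  intended stay ≥ 418 days: 342 ≥ 418 is false
  NOT biometrics captured: yes → false
  interview score ≤ 2: 4 ≤ 2 is false
  home-ties score ≤ 2: 9 ≤ 2 is false
  passport validity remaining < 72 months: 118 < 72 is false
  NOT invitation letter provided: no → true
  prior overstay on record: yes → true
  NOT has a sponsor letter: no → true
  return ticket booked: yes → true
  demonstrated funds ≤ 177292 USD: 228082 ≤ 177292 is false
  stated purpose ∈ {business, medical, study, transit}: tourism is not in the set → false
Combine:
[1.1.1] false OR false = false
[1.1.2] false AND false = false
[1.1.3.1] false OR true = true
[1.1.3] NOT true = false
[1.1] false OR false OR false = false
[1] NOT false = true
[2.1.2.1] true AND false = false
[2.1.2] NOT false = true
[2.1] true → true = true
[2.2.1] true → true = true
[2.2.2] false OR false = false
[2.2] true → false = false
[2] true AND false = false
[root] true → false = false
Overall: false → refused

Refused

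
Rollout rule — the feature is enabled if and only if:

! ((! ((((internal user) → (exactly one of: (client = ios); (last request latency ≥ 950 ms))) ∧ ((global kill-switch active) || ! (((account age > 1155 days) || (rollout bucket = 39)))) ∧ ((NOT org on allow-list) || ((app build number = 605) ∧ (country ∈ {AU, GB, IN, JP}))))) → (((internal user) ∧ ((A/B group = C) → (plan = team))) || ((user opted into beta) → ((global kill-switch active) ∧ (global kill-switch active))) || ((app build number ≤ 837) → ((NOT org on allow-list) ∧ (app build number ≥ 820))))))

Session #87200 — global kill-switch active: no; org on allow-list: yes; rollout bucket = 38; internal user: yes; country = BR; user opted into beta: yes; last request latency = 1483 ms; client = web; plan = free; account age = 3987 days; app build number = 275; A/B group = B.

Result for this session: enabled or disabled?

Atomic conditions:
  internal user: yes → true
  client = ios: web == ios is false
  last request latency ≥ 950 ms: 1483 ≥ 950 is true
  global kill-switch active: no → false
  account age > 1155 days: 3987 > 1155 is true
  rollout bucket = 39: 38 == 39 is false
  NOT org on allow-list: yes → false
  app build number = 605: 275 == 605 is false
  country ∈ {AU, GB, IN, JP}: BR is not in the set → false
  A/B group = C: B == C is false
  plan = team: free == team is false
  user opted into beta: yes → true
  app build number ≤ 837: 275 ≤ 837 is true
  app build number ≥ 820: 275 ≥ 820 is false
Combine:
[1.1.1.1.2] exactly-one(false, true) = true
[1.1.1.1] true → true = true
[1.1.1.2.2.1] true OR false = true
[1.1.1.2.2] NOT true = false
[1.1.1.2] false OR false = false
[1.1.1.3.2] false AND false = false
[1.1.1.3] false OR false = false
[1.1.1] true AND false AND false = false
[1.1] NOT false = true
[1.2.1.2] false → false (antecedent false ⇒ implication holds) = true
[1.2.1] true AND true = true
[1.2.2.2] false AND false = false
[1.2.2] true → false = false
[1.2.3.2] false AND false = false
[1.2.3] true → false = false
[1.2] true OR false OR false = true
[1] true → true = true
[root] NOT true = false
Overall: false → disabled

Disabled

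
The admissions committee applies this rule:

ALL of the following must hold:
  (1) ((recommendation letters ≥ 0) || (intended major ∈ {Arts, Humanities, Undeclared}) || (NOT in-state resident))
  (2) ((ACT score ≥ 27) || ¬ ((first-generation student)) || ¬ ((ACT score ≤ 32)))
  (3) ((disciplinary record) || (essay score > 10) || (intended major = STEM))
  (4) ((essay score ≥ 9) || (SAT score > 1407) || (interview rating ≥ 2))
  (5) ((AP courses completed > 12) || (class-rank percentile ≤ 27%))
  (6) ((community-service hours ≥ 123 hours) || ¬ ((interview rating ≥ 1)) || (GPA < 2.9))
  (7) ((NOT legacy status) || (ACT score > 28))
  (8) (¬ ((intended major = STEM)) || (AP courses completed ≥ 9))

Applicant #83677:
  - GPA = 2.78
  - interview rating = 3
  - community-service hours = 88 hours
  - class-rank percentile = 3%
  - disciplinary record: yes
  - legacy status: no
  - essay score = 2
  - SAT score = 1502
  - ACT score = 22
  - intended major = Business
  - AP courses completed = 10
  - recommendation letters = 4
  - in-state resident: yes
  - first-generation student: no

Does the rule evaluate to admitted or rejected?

Admitted

Atomic conditions:
  recommendation letters ≥ 0: 4 ≥ 0 is true
  intended major ∈ {Arts, Humanities, Undeclared}: Business is not in the set → false
  NOT in-state resident: yes → false
  ACT score ≥ 27: 22 ≥ 27 is false
  first-generation student: no → false
  ACT score ≤ 32: 22 ≤ 32 is true
  disciplinary record: yes → true
  essay score > 10: 2 > 10 is false
  intended major = STEM: Business == STEM is false
  essay score ≥ 9: 2 ≥ 9 is false
  SAT score > 1407: 1502 > 1407 is true
  interview rating ≥ 2: 3 ≥ 2 is true
  AP courses completed > 12: 10 > 12 is false
  class-rank percentile ≤ 27%: 3 ≤ 27 is true
  community-service hours ≥ 123 hours: 88 ≥ 123 is false
  interview rating ≥ 1: 3 ≥ 1 is true
  GPA < 2.9: 2.78 < 2.9 is true
  NOT legacy status: no → true
  ACT score > 28: 22 > 28 is false
  AP courses completed ≥ 9: 10 ≥ 9 is true
Combine:
[1] true OR false OR false = true
[2.2] NOT false = true
[2.3] NOT true = false
[2] false OR true OR false = true
[3] true OR false OR false = true
[4] false OR true OR true = true
[5] false OR true = true
[6.2] NOT true = false
[6] false OR false OR true = true
[7] true OR false = true
[8.1] NOT false = true
[8] true OR true = true
[root] true AND true AND true AND true AND true AND true AND true AND true = true
Overall: true → admitted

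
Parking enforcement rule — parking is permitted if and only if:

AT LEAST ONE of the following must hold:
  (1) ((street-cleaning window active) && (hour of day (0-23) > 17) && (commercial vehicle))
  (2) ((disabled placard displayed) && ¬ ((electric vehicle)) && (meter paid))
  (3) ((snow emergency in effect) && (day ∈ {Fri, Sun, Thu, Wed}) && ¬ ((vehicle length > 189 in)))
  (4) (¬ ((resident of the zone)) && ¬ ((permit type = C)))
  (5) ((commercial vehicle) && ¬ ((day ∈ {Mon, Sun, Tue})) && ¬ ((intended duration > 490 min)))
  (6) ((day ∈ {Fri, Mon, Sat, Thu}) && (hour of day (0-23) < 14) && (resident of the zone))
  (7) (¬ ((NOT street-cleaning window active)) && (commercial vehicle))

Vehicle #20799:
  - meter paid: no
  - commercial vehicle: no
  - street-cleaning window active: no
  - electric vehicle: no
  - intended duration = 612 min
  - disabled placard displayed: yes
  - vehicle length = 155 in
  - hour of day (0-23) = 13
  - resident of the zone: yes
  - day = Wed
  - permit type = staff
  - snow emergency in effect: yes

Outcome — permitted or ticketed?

Atomic conditions:
  street-cleaning window active: no → false
  hour of day (0-23) > 17: 13 > 17 is false
  commercial vehicle: no → false
  disabled placard displayed: yes → true
  electric vehicle: no → false
  meter paid: no → false
  snow emergency in effect: yes → true
  day ∈ {Fri, Sun, Thu, Wed}: Wed is in the set → true
  vehicle length > 189 in: 155 > 189 is false
  resident of the zone: yes → true
  permit type = C: staff == C is false
  day ∈ {Mon, Sun, Tue}: Wed is not in the set → false
  intended duration > 490 min: 612 > 490 is true
  day ∈ {Fri, Mon, Sat, Thu}: Wed is not in the set → false
  hour of day (0-23) < 14: 13 < 14 is true
  NOT street-cleaning window active: no → true
Combine:
[1] false AND false AND false = false
[2.2] NOT false = true
[2] true AND true AND false = false
[3.3] NOT false = true
[3] true AND true AND true = true
[4.1] NOT true = false
[4.2] NOT false = true
[4] false AND true = false
[5.2] NOT false = true
[5.3] NOT true = false
[5] false AND true AND false = false
[6] false AND true AND true = false
[7.1] NOT true = false
[7] false AND false = false
[root] false OR false OR true OR false OR false OR false OR false = true
Overall: true → permitted

Permitted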